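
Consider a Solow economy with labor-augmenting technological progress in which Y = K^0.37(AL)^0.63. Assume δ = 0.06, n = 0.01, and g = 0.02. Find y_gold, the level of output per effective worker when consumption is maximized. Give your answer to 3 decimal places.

n + g + δ = 0.01 + 0.02 + 0.06 = 0.09.
At the golden rule the marginal product of capital equals n+g+δ: 0.37·k^(0.37−1) = 0.09. Solving, k_gold = (0.37/0.09)^(1/0.63) ≈ 9.4306.
Output: y_gold = k_gold^0.37 = 9.4306^0.37 ≈ 2.2939.

y_gold ≈ 2.294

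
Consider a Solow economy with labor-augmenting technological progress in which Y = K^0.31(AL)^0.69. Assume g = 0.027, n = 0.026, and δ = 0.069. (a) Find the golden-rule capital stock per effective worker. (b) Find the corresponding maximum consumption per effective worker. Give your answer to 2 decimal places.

The effective depreciation rate is n + g + δ = 0.026 + 0.027 + 0.069 = 0.122.
Golden rule sets MPK = n+g+δ: 0.31·k^(0.31−1) = 0.122, so k_gold = (0.31/0.122)^(1/0.69) ≈ 3.8633.
y_gold = 3.8633^0.31 ≈ 1.5204; c_gold = y_gold − 0.122·k_gold ≈ 1.0491.

(a) k_gold ≈ 3.86; (b) c_gold ≈ 1.05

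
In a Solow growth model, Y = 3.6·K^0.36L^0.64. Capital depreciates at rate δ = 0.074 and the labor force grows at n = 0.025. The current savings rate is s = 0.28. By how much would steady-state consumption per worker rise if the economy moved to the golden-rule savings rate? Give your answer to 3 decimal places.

Break-even investment rate: n + δ = 0.025 + 0.074 = 0.099.
Current steady state (s = 0.28): k* = (0.28·3.6/0.099)^(1/0.64) ≈ 37.5601, y* = 3.6·37.5601^0.36 ≈ 13.2802, c* = (1−0.28)·13.2802 ≈ 9.5617.
Setting f'(k) = n+δ gives 0.36·3.6·k^(0.36−1) = 0.099, hence k_gold = (0.36·3.6/0.099)^(1/0.64) ≈ 55.6244.
y_gold = 3.6·55.6244^0.36 ≈ 15.2967, c_gold = y_gold − 0.099·k_gold ≈ 9.7899.
Gain: Δc = 9.7899 − 9.5617 ≈ 0.2282.

Δc ≈ 0.228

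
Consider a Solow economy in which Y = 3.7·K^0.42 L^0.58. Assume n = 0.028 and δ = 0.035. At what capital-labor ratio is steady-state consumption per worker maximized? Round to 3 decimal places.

k_gold ≈ 251.299

Break-even investment rate: n + δ = 0.028 + 0.035 = 0.063.
Golden rule sets MPK = n+δ: 0.42·3.7·k^(0.42−1) = 0.063, so k_gold = (0.42·3.7/0.063)^(1/0.58) ≈ 251.2988.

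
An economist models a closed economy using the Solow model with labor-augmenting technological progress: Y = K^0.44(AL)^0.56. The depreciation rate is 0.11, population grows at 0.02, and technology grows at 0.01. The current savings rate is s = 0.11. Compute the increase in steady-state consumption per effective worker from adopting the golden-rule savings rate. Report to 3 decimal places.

Δc ≈ 0.641

Break-even investment rate: n + g + δ = 0.02 + 0.01 + 0.11 = 0.14.
Current steady state (s = 0.11): k* = (0.11/0.14)^(1/0.56) ≈ 0.6501, y* = 0.6501^0.44 ≈ 0.8274, c* = (1−0.11)·0.8274 ≈ 0.7364.
At the golden rule the marginal product of capital equals n+g+δ: 0.44·k^(0.44−1) = 0.14. Solving, k_gold = (0.44/0.14)^(1/0.56) ≈ 7.7282.
y_gold = 7.7282^0.44 ≈ 2.4590, c_gold = y_gold − 0.14·k_gold ≈ 1.3770.
Gain: Δc = 1.3770 − 0.7364 ≈ 0.6407.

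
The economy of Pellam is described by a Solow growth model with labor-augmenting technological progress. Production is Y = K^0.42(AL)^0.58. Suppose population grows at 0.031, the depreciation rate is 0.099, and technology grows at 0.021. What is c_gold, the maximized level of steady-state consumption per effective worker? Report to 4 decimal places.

c_gold ≈ 1.2166

n + g + δ = 0.031 + 0.021 + 0.099 = 0.151.
At the golden rule the marginal product of capital equals n+g+δ: 0.42·k^(0.42−1) = 0.151. Solving, k_gold = (0.42/0.151)^(1/0.58) ≈ 5.8343.
y_gold = 5.8343^0.42 ≈ 2.0976.
c_gold = y_gold − (n+g+δ)·k_gold = 2.0976 − 0.151·5.8343 ≈ 1.2166.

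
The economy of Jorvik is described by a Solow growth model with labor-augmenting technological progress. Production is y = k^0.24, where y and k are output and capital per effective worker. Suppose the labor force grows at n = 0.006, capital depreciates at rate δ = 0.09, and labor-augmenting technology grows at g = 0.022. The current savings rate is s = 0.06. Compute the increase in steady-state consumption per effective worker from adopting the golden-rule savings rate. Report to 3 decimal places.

Δc ≈ 0.192

The effective depreciation rate is n + g + δ = 0.006 + 0.022 + 0.09 = 0.118.
Current steady state (s = 0.06): k* = (0.06/0.118)^(1/0.76) ≈ 0.4107, y* = 0.4107^0.24 ≈ 0.8077, c* = (1−0.06)·0.8077 ≈ 0.7592.
Setting f'(k) = n+g+δ gives 0.24·k^(0.24−1) = 0.118, hence k_gold = (0.24/0.118)^(1/0.76) ≈ 2.5451.
y_gold = 2.5451^0.24 ≈ 1.2513, c_gold = y_gold − 0.118·k_gold ≈ 0.9510.
Gain: Δc = 0.9510 − 0.7592 ≈ 0.1918.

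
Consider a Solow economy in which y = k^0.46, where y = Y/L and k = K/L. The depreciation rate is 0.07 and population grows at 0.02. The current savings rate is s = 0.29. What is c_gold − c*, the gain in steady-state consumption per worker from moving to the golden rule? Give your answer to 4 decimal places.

Δc ≈ 0.2437

Break-even investment rate: n + δ = 0.02 + 0.07 = 0.09.
Current steady state (s = 0.29): k* = (0.29/0.09)^(1/0.54) ≈ 8.7303, y* = 8.7303^0.46 ≈ 2.7094, c* = (1−0.29)·2.7094 ≈ 1.9237.
At the golden rule the marginal product of capital equals n+δ: 0.46·k^(0.46−1) = 0.09. Solving, k_gold = (0.46/0.09)^(1/0.54) ≈ 20.5147.
y_gold = 20.5147^0.46 ≈ 4.0137, c_gold = y_gold − 0.09·k_gold ≈ 2.1674.
Gain: Δc = 2.1674 − 1.9237 ≈ 0.2437.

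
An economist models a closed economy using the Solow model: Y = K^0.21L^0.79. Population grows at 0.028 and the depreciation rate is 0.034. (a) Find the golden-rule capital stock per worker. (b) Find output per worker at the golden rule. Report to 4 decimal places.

Break-even investment rate: n + δ = 0.028 + 0.034 = 0.062.
Maximizing c = f(k) − (n+δ)·k gives f'(k) = n+δ, i.e. 0.21·k^(0.21−1) = 0.062, so k_gold = (0.21/0.062)^(1/0.79) ≈ 4.6845.
y_gold = 4.6845^0.21 ≈ 1.3831.

(a) k_gold ≈ 4.6845; (b) y_gold ≈ 1.3831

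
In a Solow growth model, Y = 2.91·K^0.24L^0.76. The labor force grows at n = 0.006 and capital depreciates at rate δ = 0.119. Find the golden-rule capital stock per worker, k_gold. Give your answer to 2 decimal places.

k_gold ≈ 9.62

Break-even investment rate: n + δ = 0.006 + 0.119 = 0.125.
Golden rule sets MPK = n+δ: 0.24·2.91·k^(0.24−1) = 0.125, so k_gold = (0.24·2.91/0.125)^(1/0.76) ≈ 9.6195.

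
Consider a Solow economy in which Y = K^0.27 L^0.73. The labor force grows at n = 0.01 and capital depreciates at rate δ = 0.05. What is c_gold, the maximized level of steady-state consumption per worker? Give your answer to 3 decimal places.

c_gold ≈ 1.273

n + δ = 0.01 + 0.05 = 0.06.
Maximizing c = f(k) − (n+δ)·k gives f'(k) = n+δ, i.e. 0.27·k^(0.27−1) = 0.06, so k_gold = (0.27/0.06)^(1/0.73) ≈ 7.8490.
y_gold = 7.8490^0.27 ≈ 1.7442.
c_gold = y_gold − (n+δ)·k_gold = 1.7442 − 0.06·7.8490 ≈ 1.2733.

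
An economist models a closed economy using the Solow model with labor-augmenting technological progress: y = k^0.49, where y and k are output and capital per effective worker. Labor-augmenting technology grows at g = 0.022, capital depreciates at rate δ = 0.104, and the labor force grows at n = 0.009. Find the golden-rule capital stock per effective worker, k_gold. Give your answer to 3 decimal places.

k_gold ≈ 12.525

Capital per effective worker breaks even when investment replaces (n + g + δ)·k; here n + g + δ = 0.135.
At the golden rule the marginal product of capital equals n+g+δ: 0.49·k^(0.49−1) = 0.135. Solving, k_gold = (0.49/0.135)^(1/0.51) ≈ 12.5248.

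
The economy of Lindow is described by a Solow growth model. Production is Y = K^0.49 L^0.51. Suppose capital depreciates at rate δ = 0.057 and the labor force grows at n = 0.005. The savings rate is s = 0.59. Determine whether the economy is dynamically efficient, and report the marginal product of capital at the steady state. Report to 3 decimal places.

Capital per worker breaks even when investment replaces (n + δ)·k; here n + δ = 0.062.
Steady-state k*: s·k^0.49 = 0.062·k gives k* = (0.59/0.062)^(1/0.51) ≈ 82.8991.
MPK = 0.49·82.8991^(-0.51) ≈ 0.0515.
MPK < n+δ = 0.062, so the economy is dynamically inefficient (over-saving).

dynamically inefficient; MPK ≈ 0.051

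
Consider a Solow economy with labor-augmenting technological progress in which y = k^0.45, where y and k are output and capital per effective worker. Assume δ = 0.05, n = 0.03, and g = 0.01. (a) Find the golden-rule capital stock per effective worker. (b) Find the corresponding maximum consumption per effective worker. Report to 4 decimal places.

(a) k_gold ≈ 18.6575; (b) c_gold ≈ 2.0523

Break-even investment rate: n + g + δ = 0.03 + 0.01 + 0.05 = 0.09.
Maximizing c = f(k) − (n+g+δ)·k gives f'(k) = n+g+δ, i.e. 0.45·k^(0.45−1) = 0.09, so k_gold = (0.45/0.09)^(1/0.55) ≈ 18.6575.
y_gold = 18.6575^0.45 ≈ 3.7315; c_gold = y_gold − 0.09·k_gold ≈ 2.0523.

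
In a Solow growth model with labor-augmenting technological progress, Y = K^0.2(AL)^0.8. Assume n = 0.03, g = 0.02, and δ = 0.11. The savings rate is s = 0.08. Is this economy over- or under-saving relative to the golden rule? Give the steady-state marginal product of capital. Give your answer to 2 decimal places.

n + g + δ = 0.03 + 0.02 + 0.11 = 0.16.
Steady-state k*: s·k^0.2 = 0.16·k gives k* = (0.08/0.16)^(1/0.8) ≈ 0.4204.
MPK = 0.2·0.4204^(-0.8) ≈ 0.4000.
MPK > n+g+δ = 0.16, so the economy is dynamically efficient (under-saving).

under-saving; MPK ≈ 0.40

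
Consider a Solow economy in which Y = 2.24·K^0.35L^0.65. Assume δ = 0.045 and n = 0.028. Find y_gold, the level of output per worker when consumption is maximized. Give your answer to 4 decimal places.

n + δ = 0.028 + 0.045 = 0.073.
At the golden rule the marginal product of capital equals n+δ: 0.35·2.24·k^(0.35−1) = 0.073. Solving, k_gold = (0.35·2.24/0.073)^(1/0.65) ≈ 38.5606.
Output: y_gold = 2.24·k_gold^0.35 = 2.24·38.5606^0.35 ≈ 8.0426.

y_gold ≈ 8.0426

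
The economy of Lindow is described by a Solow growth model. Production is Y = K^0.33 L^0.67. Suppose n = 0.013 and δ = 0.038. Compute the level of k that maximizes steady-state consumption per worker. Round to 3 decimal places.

k_gold ≈ 16.232

The effective depreciation rate is n + δ = 0.013 + 0.038 = 0.051.
Golden rule sets MPK = n+δ: 0.33·k^(0.33−1) = 0.051, so k_gold = (0.33/0.051)^(1/0.67) ≈ 16.2317.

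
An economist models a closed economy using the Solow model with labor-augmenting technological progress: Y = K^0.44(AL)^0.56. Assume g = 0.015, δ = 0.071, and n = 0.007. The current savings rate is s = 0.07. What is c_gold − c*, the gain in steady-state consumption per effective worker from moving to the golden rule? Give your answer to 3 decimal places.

Break-even investment rate: n + g + δ = 0.007 + 0.015 + 0.071 = 0.093.
Current steady state (s = 0.07): k* = (0.07/0.093)^(1/0.56) ≈ 0.6021, y* = 0.6021^0.44 ≈ 0.7999, c* = (1−0.07)·0.7999 ≈ 0.7439.
Setting f'(k) = n+g+δ gives 0.44·k^(0.44−1) = 0.093, hence k_gold = (0.44/0.093)^(1/0.56) ≈ 16.0436.
y_gold = 16.0436^0.44 ≈ 3.3910, c_gold = y_gold − 0.093·k_gold ≈ 1.8990.
Gain: Δc = 1.8990 − 0.7439 ≈ 1.1550.

Δc ≈ 1.155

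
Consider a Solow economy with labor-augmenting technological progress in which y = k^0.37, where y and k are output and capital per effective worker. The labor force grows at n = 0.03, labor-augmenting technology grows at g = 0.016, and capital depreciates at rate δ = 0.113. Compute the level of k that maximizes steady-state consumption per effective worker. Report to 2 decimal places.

k_gold ≈ 3.82

n + g + δ = 0.03 + 0.016 + 0.113 = 0.159.
At the golden rule the marginal product of capital equals n+g+δ: 0.37·k^(0.37−1) = 0.159. Solving, k_gold = (0.37/0.159)^(1/0.63) ≈ 3.8215.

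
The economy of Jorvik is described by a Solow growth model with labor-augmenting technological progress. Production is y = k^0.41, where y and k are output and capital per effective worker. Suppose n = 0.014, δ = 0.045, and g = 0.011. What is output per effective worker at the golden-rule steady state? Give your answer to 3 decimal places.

Capital per effective worker breaks even when investment replaces (n + g + δ)·k; here n + g + δ = 0.07.
Golden rule sets MPK = n+g+δ: 0.41·k^(0.41−1) = 0.07, so k_gold = (0.41/0.07)^(1/0.59) ≈ 20.0061.
Output: y_gold = k_gold^0.41 = 20.0061^0.41 ≈ 3.4157.

y_gold ≈ 3.416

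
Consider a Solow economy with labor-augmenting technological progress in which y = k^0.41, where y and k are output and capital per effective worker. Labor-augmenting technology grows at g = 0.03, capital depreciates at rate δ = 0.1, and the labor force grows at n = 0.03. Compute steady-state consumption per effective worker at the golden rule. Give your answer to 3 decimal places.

c_gold ≈ 1.135

Capital per effective worker breaks even when investment replaces (n + g + δ)·k; here n + g + δ = 0.16.
Setting f'(k) = n+g+δ gives 0.41·k^(0.41−1) = 0.16, hence k_gold = (0.41/0.16)^(1/0.59) ≈ 4.9278.
y_gold = 4.9278^0.41 ≈ 1.9230.
c_gold = y_gold − (n+g+δ)·k_gold = 1.9230 − 0.16·4.9278 ≈ 1.1346.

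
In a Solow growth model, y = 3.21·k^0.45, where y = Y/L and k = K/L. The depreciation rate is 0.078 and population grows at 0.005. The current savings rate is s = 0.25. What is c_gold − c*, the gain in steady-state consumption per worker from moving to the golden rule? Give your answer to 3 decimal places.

Δc ≈ 2.869

Break-even investment rate: n + δ = 0.005 + 0.078 = 0.083.
Current steady state (s = 0.25): k* = (0.25·3.21/0.083)^(1/0.55) ≈ 61.8837, y* = 3.21·61.8837^0.45 ≈ 20.5454, c* = (1−0.25)·20.5454 ≈ 15.4090.
Golden rule sets MPK = n+δ: 0.45·3.21·k^(0.45−1) = 0.083, so k_gold = (0.45·3.21/0.083)^(1/0.55) ≈ 180.1806.
y_gold = 3.21·180.1806^0.45 ≈ 33.2333, c_gold = y_gold − 0.083·k_gold ≈ 18.2783.
Gain: Δc = 18.2783 − 15.4090 ≈ 2.8693.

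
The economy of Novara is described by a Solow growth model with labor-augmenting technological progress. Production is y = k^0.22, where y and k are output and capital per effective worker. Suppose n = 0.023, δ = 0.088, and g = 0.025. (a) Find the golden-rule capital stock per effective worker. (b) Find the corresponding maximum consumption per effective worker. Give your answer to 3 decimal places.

(a) k_gold ≈ 1.853; (b) c_gold ≈ 0.893

The effective depreciation rate is n + g + δ = 0.023 + 0.025 + 0.088 = 0.136.
At the golden rule the marginal product of capital equals n+g+δ: 0.22·k^(0.22−1) = 0.136. Solving, k_gold = (0.22/0.136)^(1/0.78) ≈ 1.8527.
y_gold = 1.8527^0.22 ≈ 1.1453; c_gold = y_gold − 0.136·k_gold ≈ 0.8933.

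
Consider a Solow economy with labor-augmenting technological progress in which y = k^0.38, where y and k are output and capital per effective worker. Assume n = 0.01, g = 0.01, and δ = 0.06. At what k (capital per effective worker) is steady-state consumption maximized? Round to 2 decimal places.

n + g + δ = 0.01 + 0.01 + 0.06 = 0.08.
Maximizing c = f(k) − (n+g+δ)·k gives f'(k) = n+g+δ, i.e. 0.38·k^(0.38−1) = 0.08, so k_gold = (0.38/0.08)^(1/0.62) ≈ 12.3436.

k_gold ≈ 12.34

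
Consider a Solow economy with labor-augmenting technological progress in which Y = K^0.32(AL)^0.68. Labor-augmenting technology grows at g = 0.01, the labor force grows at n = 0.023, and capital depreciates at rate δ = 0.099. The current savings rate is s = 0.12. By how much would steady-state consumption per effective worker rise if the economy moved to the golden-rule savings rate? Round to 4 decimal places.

Capital per effective worker breaks even when investment replaces (n + g + δ)·k; here n + g + δ = 0.132.
Current steady state (s = 0.12): k* = (0.12/0.132)^(1/0.68) ≈ 0.8692, y* = 0.8692^0.32 ≈ 0.9561, c* = (1−0.12)·0.9561 ≈ 0.8414.
At the golden rule the marginal product of capital equals n+g+δ: 0.32·k^(0.32−1) = 0.132. Solving, k_gold = (0.32/0.132)^(1/0.68) ≈ 3.6775.
y_gold = 3.6775^0.32 ≈ 1.5170, c_gold = y_gold − 0.132·k_gold ≈ 1.0315.
Gain: Δc = 1.0315 − 0.8414 ≈ 0.1901.

Δc ≈ 0.1901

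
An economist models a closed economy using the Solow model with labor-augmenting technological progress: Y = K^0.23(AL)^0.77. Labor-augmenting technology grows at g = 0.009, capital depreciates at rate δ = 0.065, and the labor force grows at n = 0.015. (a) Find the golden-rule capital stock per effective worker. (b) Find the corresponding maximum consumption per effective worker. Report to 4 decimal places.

(a) k_gold ≈ 3.4317; (b) c_gold ≈ 1.0225

Capital per effective worker breaks even when investment replaces (n + g + δ)·k; here n + g + δ = 0.089.
Golden rule sets MPK = n+g+δ: 0.23·k^(0.23−1) = 0.089, so k_gold = (0.23/0.089)^(1/0.77) ≈ 3.4317.
y_gold = 3.4317^0.23 ≈ 1.3279; c_gold = y_gold − 0.089·k_gold ≈ 1.0225.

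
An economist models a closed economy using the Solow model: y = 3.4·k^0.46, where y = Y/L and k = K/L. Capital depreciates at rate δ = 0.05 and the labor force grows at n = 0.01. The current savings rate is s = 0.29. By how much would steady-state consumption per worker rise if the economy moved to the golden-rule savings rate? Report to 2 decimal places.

The effective depreciation rate is n + δ = 0.01 + 0.05 = 0.06.
Current steady state (s = 0.29): k* = (0.29·3.4/0.06)^(1/0.54) ≈ 178.3790, y* = 3.4·178.3790^0.46 ≈ 36.9060, c* = (1−0.29)·36.9060 ≈ 26.2033.
Golden rule sets MPK = n+δ: 0.46·3.4·k^(0.46−1) = 0.06, so k_gold = (0.46·3.4/0.06)^(1/0.54) ≈ 419.1607.
y_gold = 3.4·419.1607^0.46 ≈ 54.6731, c_gold = y_gold − 0.06·k_gold ≈ 29.5235.
Gain: Δc = 29.5235 − 26.2033 ≈ 3.3202.

Δc ≈ 3.32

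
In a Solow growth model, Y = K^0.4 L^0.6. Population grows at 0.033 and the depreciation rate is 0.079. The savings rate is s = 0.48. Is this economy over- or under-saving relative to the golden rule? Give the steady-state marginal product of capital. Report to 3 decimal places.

Break-even investment rate: n + δ = 0.033 + 0.079 = 0.112.
Steady-state k*: s·k^0.4 = 0.112·k gives k* = (0.48/0.112)^(1/0.6) ≈ 11.3076.
MPK = 0.4·11.3076^(-0.6) ≈ 0.0933.
MPK < n+δ = 0.112, so the economy is dynamically inefficient (over-saving).

over-saving; MPK ≈ 0.093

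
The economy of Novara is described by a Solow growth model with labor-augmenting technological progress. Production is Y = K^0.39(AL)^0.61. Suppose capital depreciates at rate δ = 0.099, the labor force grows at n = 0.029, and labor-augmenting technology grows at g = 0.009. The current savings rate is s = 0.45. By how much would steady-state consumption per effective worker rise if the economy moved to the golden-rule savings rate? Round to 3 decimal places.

Δc ≈ 0.014

The effective depreciation rate is n + g + δ = 0.029 + 0.009 + 0.099 = 0.137.
Current steady state (s = 0.45): k* = (0.45/0.137)^(1/0.61) ≈ 7.0260, y* = 7.0260^0.39 ≈ 2.1390, c* = (1−0.45)·2.1390 ≈ 1.1765.
Setting f'(k) = n+g+δ gives 0.39·k^(0.39−1) = 0.137, hence k_gold = (0.39/0.137)^(1/0.61) ≈ 5.5568.
y_gold = 5.5568^0.39 ≈ 1.9520, c_gold = y_gold − 0.137·k_gold ≈ 1.1907.
Gain: Δc = 1.1907 − 1.1765 ≈ 0.0143.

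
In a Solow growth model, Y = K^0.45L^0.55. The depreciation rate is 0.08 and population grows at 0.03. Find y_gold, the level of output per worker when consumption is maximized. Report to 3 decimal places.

Break-even investment rate: n + δ = 0.03 + 0.08 = 0.11.
Maximizing c = f(k) − (n+δ)·k gives f'(k) = n+δ, i.e. 0.45·k^(0.45−1) = 0.11, so k_gold = (0.45/0.11)^(1/0.55) ≈ 12.9539.
Output: y_gold = k_gold^0.45 = 12.9539^0.45 ≈ 3.1665.

y_gold ≈ 3.167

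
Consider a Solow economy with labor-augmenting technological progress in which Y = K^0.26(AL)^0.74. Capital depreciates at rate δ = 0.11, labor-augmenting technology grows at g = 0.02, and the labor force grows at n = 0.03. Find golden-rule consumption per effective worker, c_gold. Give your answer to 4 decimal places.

Capital per effective worker breaks even when investment replaces (n + g + δ)·k; here n + g + δ = 0.16.
Setting f'(k) = n+g+δ gives 0.26·k^(0.26−1) = 0.16, hence k_gold = (0.26/0.16)^(1/0.74) ≈ 1.9272.
y_gold = 1.9272^0.26 ≈ 1.1860.
c_gold = y_gold − (n+g+δ)·k_gold = 1.1860 − 0.16·1.9272 ≈ 0.8776.

c_gold ≈ 0.8776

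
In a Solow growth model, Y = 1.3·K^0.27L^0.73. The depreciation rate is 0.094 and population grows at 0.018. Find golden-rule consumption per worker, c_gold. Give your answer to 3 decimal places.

Capital per worker breaks even when investment replaces (n + δ)·k; here n + δ = 0.112.
Maximizing c = f(k) − (n+δ)·k gives f'(k) = n+δ, i.e. 0.27·1.3·k^(0.27−1) = 0.112, so k_gold = (0.27·1.3/0.112)^(1/0.73) ≈ 4.7816.
y_gold = 1.3·4.7816^0.27 ≈ 1.9835.
c_gold = y_gold − (n+δ)·k_gold = 1.9835 − 0.112·4.7816 ≈ 1.4479.

c_gold ≈ 1.448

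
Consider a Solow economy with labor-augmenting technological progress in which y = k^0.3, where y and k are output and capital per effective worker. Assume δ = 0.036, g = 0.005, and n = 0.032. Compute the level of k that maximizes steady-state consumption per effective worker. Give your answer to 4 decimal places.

Capital per effective worker breaks even when investment replaces (n + g + δ)·k; here n + g + δ = 0.073.
Golden rule sets MPK = n+g+δ: 0.3·k^(0.3−1) = 0.073, so k_gold = (0.3/0.073)^(1/0.7) ≈ 7.5310.

k_gold ≈ 7.5310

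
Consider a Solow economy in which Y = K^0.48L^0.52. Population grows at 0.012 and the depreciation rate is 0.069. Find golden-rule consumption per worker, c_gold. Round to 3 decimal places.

n + δ = 0.012 + 0.069 = 0.081.
At the golden rule the marginal product of capital equals n+δ: 0.48·k^(0.48−1) = 0.081. Solving, k_gold = (0.48/0.081)^(1/0.52) ≈ 30.6245.
y_gold = 30.6245^0.48 ≈ 5.1679.
c_gold = y_gold − (n+δ)·k_gold = 5.1679 − 0.081·30.6245 ≈ 2.6873.

c_gold ≈ 2.687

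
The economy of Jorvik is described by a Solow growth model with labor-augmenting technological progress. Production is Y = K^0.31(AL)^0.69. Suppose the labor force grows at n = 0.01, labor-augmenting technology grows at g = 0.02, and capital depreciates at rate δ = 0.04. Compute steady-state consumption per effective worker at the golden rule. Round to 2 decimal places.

Break-even investment rate: n + g + δ = 0.01 + 0.02 + 0.04 = 0.07.
Golden rule sets MPK = n+g+δ: 0.31·k^(0.31−1) = 0.07, so k_gold = (0.31/0.07)^(1/0.69) ≈ 8.6420.
y_gold = 8.6420^0.31 ≈ 1.9514.
c_gold = y_gold − (n+g+δ)·k_gold = 1.9514 − 0.07·8.6420 ≈ 1.3465.

c_gold ≈ 1.35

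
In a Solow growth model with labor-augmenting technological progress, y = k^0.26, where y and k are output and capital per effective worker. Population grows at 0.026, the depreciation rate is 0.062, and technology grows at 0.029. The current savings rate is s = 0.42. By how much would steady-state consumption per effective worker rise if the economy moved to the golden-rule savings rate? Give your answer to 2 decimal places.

Δc ≈ 0.07

The effective depreciation rate is n + g + δ = 0.026 + 0.029 + 0.062 = 0.117.
Current steady state (s = 0.42): k* = (0.42/0.117)^(1/0.74) ≈ 5.6245, y* = 5.6245^0.26 ≈ 1.5668, c* = (1−0.42)·1.5668 ≈ 0.9088.
Golden rule sets MPK = n+g+δ: 0.26·k^(0.26−1) = 0.117, so k_gold = (0.26/0.117)^(1/0.74) ≈ 2.9419.
y_gold = 2.9419^0.26 ≈ 1.3239, c_gold = y_gold − 0.117·k_gold ≈ 0.9797.
Gain: Δc = 0.9797 − 0.9088 ≈ 0.0709.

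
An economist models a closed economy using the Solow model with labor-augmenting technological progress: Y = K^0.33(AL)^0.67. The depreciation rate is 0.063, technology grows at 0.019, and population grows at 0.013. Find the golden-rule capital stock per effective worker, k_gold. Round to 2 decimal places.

The effective depreciation rate is n + g + δ = 0.013 + 0.019 + 0.063 = 0.095.
Maximizing c = f(k) − (n+g+δ)·k gives f'(k) = n+g+δ, i.e. 0.33·k^(0.33−1) = 0.095, so k_gold = (0.33/0.095)^(1/0.67) ≈ 6.4143.

k_gold ≈ 6.41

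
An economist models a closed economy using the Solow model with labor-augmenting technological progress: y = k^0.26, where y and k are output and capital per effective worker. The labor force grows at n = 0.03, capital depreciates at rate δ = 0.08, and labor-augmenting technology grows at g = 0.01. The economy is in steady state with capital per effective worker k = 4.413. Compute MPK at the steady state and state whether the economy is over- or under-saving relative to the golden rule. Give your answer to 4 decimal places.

Break-even investment rate: n + g + δ = 0.03 + 0.01 + 0.08 = 0.12.
MPK = 0.26·k^(0.26−1) = 0.26·4.413^(-0.74) ≈ 0.0867.
MPK < 0.12, so the economy is dynamically inefficient (over-saving).

over-saving; MPK ≈ 0.0867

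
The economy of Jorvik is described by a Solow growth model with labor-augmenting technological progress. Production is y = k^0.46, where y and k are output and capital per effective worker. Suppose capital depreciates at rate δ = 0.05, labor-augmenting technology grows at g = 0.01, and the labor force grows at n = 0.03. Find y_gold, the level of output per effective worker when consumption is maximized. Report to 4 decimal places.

Capital per effective worker breaks even when investment replaces (n + g + δ)·k; here n + g + δ = 0.09.
At the golden rule the marginal product of capital equals n+g+δ: 0.46·k^(0.46−1) = 0.09. Solving, k_gold = (0.46/0.09)^(1/0.54) ≈ 20.5147.
Output: y_gold = k_gold^0.46 = 20.5147^0.46 ≈ 4.0137.

y_gold ≈ 4.0137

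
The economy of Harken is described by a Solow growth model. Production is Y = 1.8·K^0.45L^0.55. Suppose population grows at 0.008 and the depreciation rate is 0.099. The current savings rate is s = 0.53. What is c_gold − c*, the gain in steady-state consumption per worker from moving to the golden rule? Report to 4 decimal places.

Δc ≈ 0.1195

Capital per worker breaks even when investment replaces (n + δ)·k; here n + δ = 0.107.
Current steady state (s = 0.53): k* = (0.53·1.8/0.107)^(1/0.55) ≈ 53.4038, y* = 1.8·53.4038^0.45 ≈ 10.7815, c* = (1−0.53)·10.7815 ≈ 5.0673.
Setting f'(k) = n+δ gives 0.45·1.8·k^(0.45−1) = 0.107, hence k_gold = (0.45·1.8/0.107)^(1/0.55) ≈ 39.6612.
y_gold = 1.8·39.6612^0.45 ≈ 9.4306, c_gold = y_gold − 0.107·k_gold ≈ 5.1868.
Gain: Δc = 5.1868 − 5.0673 ≈ 0.1195.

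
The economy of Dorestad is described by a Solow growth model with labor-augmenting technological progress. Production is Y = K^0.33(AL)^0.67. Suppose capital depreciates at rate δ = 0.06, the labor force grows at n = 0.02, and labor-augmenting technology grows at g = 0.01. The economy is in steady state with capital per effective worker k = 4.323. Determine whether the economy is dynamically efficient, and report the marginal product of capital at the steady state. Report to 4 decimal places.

Capital per effective worker breaks even when investment replaces (n + g + δ)·k; here n + g + δ = 0.09.
MPK = 0.33·k^(0.33−1) = 0.33·4.323^(-0.67) ≈ 0.1237.
MPK > 0.09, so the economy is dynamically efficient (under-saving).

dynamically efficient; MPK ≈ 0.1237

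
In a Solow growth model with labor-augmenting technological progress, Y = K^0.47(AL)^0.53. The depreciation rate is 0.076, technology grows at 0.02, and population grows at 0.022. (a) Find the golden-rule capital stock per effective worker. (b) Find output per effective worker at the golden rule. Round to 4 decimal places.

(a) k_gold ≈ 13.5670; (b) y_gold ≈ 3.4062

Break-even investment rate: n + g + δ = 0.022 + 0.02 + 0.076 = 0.118.
Golden rule sets MPK = n+g+δ: 0.47·k^(0.47−1) = 0.118, so k_gold = (0.47/0.118)^(1/0.53) ≈ 13.5670.
y_gold = 13.5670^0.47 ≈ 3.4062.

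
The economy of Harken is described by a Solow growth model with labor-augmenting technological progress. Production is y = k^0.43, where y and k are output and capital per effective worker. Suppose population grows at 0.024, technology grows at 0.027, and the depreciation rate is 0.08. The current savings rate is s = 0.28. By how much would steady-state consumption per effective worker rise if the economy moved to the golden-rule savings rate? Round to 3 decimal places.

Break-even investment rate: n + g + δ = 0.024 + 0.027 + 0.08 = 0.131.
Current steady state (s = 0.28): k* = (0.28/0.131)^(1/0.57) ≈ 3.7910, y* = 3.7910^0.43 ≈ 1.7736, c* = (1−0.28)·1.7736 ≈ 1.2770.
At the golden rule the marginal product of capital equals n+g+δ: 0.43·k^(0.43−1) = 0.131. Solving, k_gold = (0.43/0.131)^(1/0.57) ≈ 8.0465.
y_gold = 8.0465^0.43 ≈ 2.4514, c_gold = y_gold − 0.131·k_gold ≈ 1.3973.
Gain: Δc = 1.3973 − 1.2770 ≈ 0.1203.

Δc ≈ 0.120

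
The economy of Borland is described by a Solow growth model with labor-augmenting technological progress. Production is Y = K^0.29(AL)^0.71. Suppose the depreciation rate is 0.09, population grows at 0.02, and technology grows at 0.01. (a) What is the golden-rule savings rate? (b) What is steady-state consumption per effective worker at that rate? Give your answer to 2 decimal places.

(a) s_gold = 0.29; (b) c_gold ≈ 1.02

Capital per effective worker breaks even when investment replaces (n + g + δ)·k; here n + g + δ = 0.12.
For Cobb-Douglas, s_gold equals capital's share: s_gold = 0.29.
Maximizing c = f(k) − (n+g+δ)·k gives f'(k) = n+g+δ, i.e. 0.29·k^(0.29−1) = 0.12, so k_gold = (0.29/0.12)^(1/0.71) ≈ 3.4653.
y_gold = 3.4653^0.29 ≈ 1.4339; c_gold = (1−0.29)·y_gold ≈ 1.0181.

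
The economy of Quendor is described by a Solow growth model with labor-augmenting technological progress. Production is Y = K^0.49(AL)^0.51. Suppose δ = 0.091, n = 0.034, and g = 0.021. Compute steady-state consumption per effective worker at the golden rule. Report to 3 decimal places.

c_gold ≈ 1.632

n + g + δ = 0.034 + 0.021 + 0.091 = 0.146.
Setting f'(k) = n+g+δ gives 0.49·k^(0.49−1) = 0.146, hence k_gold = (0.49/0.146)^(1/0.51) ≈ 10.7415.
y_gold = 10.7415^0.49 ≈ 3.2005.
c_gold = y_gold − (n+g+δ)·k_gold = 3.2005 − 0.146·10.7415 ≈ 1.6323.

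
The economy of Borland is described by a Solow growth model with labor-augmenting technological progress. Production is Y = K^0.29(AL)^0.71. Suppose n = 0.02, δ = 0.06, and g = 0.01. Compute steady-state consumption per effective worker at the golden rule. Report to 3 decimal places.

The effective depreciation rate is n + g + δ = 0.02 + 0.01 + 0.06 = 0.09.
Golden rule sets MPK = n+g+δ: 0.29·k^(0.29−1) = 0.09, so k_gold = (0.29/0.09)^(1/0.71) ≈ 5.1965.
y_gold = 5.1965^0.29 ≈ 1.6127.
c_gold = y_gold − (n+g+δ)·k_gold = 1.6127 − 0.09·5.1965 ≈ 1.1450.

c_gold ≈ 1.145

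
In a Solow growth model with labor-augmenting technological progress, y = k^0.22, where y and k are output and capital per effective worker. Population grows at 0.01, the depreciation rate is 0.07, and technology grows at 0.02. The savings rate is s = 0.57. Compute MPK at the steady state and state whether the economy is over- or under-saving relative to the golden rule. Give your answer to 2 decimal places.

over-saving; MPK ≈ 0.04

n + g + δ = 0.01 + 0.02 + 0.07 = 0.1.
Steady-state k*: s·k^0.22 = 0.1·k gives k* = (0.57/0.1)^(1/0.78) ≈ 9.3126.
MPK = 0.22·9.3126^(-0.78) ≈ 0.0386.
MPK < n+g+δ = 0.1, so the economy is dynamically inefficient (over-saving).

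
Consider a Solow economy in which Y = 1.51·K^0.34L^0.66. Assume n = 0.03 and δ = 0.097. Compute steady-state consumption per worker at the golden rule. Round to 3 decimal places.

c_gold ≈ 2.047

Break-even investment rate: n + δ = 0.03 + 0.097 = 0.127.
At the golden rule the marginal product of capital equals n+δ: 0.34·1.51·k^(0.34−1) = 0.127. Solving, k_gold = (0.34·1.51/0.127)^(1/0.66) ≈ 8.3018.
y_gold = 1.51·8.3018^0.34 ≈ 3.1009.
c_gold = y_gold − (n+δ)·k_gold = 3.1009 − 0.127·8.3018 ≈ 2.0466.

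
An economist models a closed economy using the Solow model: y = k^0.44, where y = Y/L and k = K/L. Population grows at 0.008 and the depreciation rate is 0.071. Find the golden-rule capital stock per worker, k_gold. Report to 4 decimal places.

k_gold ≈ 21.4700

n + δ = 0.008 + 0.071 = 0.079.
Setting f'(k) = n+δ gives 0.44·k^(0.44−1) = 0.079, hence k_gold = (0.44/0.079)^(1/0.56) ≈ 21.4700.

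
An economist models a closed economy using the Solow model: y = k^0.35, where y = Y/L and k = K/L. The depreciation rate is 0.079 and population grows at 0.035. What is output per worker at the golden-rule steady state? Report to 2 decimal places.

The effective depreciation rate is n + δ = 0.035 + 0.079 = 0.114.
Setting f'(k) = n+δ gives 0.35·k^(0.35−1) = 0.114, hence k_gold = (0.35/0.114)^(1/0.65) ≈ 5.6167.
Output: y_gold = k_gold^0.35 = 5.6167^0.35 ≈ 1.8294.

y_gold ≈ 1.83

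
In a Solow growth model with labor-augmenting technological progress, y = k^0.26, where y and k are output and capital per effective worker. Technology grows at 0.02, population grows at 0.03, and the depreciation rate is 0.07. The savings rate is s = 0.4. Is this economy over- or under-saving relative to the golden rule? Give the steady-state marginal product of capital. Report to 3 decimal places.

over-saving; MPK ≈ 0.078

The effective depreciation rate is n + g + δ = 0.03 + 0.02 + 0.07 = 0.12.
Steady-state k*: s·k^0.26 = 0.12·k gives k* = (0.4/0.12)^(1/0.74) ≈ 5.0885.
MPK = 0.26·5.0885^(-0.74) ≈ 0.0780.
MPK < n+g+δ = 0.12, so the economy is dynamically inefficient (over-saving).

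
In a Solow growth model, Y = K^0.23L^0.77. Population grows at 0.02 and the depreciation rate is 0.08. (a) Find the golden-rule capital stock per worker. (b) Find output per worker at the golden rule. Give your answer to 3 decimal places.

(a) k_gold ≈ 2.950; (b) y_gold ≈ 1.282

n + δ = 0.02 + 0.08 = 0.1.
Maximizing c = f(k) − (n+δ)·k gives f'(k) = n+δ, i.e. 0.23·k^(0.23−1) = 0.1, so k_gold = (0.23/0.1)^(1/0.77) ≈ 2.9497.
y_gold = 2.9497^0.23 ≈ 1.2825.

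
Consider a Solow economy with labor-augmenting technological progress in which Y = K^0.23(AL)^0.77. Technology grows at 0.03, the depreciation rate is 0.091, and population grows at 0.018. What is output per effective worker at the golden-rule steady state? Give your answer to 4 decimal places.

y_gold ≈ 1.1623

n + g + δ = 0.018 + 0.03 + 0.091 = 0.139.
Golden rule sets MPK = n+g+δ: 0.23·k^(0.23−1) = 0.139, so k_gold = (0.23/0.139)^(1/0.77) ≈ 1.9233.
Output: y_gold = k_gold^0.23 = 1.9233^0.23 ≈ 1.1623.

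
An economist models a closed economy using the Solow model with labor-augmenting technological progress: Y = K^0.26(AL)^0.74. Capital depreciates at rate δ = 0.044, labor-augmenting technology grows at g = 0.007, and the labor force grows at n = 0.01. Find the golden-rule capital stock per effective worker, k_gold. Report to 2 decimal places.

k_gold ≈ 7.09

n + g + δ = 0.01 + 0.007 + 0.044 = 0.061.
Setting f'(k) = n+g+δ gives 0.26·k^(0.26−1) = 0.061, hence k_gold = (0.26/0.061)^(1/0.74) ≈ 7.0936.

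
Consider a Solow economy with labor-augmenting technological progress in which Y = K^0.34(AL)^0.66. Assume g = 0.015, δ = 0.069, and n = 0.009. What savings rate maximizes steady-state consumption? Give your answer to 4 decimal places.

Break-even investment rate: n + g + δ = 0.009 + 0.015 + 0.069 = 0.093.
At the golden rule MPK = n+g+δ, and in any Cobb-Douglas steady state s = (n+g+δ)·k/y = MPK·k/y = capital's share 0.34.

s_gold = 0.3400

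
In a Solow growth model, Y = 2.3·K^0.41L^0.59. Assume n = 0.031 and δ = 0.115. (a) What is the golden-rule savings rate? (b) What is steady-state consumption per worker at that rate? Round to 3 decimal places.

n + δ = 0.031 + 0.115 = 0.146.
For Cobb-Douglas, s_gold equals capital's share: s_gold = 0.41.
Maximizing c = f(k) − (n+δ)·k gives f'(k) = n+δ, i.e. 0.41·2.3·k^(0.41−1) = 0.146, so k_gold = (0.41·2.3/0.146)^(1/0.59) ≈ 23.6130.
y_gold = 2.3·23.6130^0.41 ≈ 8.4085; c_gold = (1−0.41)·y_gold ≈ 4.9610.

(a) s_gold = 0.410; (b) c_gold ≈ 4.961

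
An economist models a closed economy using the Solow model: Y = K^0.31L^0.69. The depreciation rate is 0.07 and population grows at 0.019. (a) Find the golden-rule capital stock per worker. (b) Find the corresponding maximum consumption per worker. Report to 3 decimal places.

n + δ = 0.019 + 0.07 = 0.089.
Golden rule sets MPK = n+δ: 0.31·k^(0.31−1) = 0.089, so k_gold = (0.31/0.089)^(1/0.69) ≈ 6.1019.
y_gold = 6.1019^0.31 ≈ 1.7518; c_gold = y_gold − 0.089·k_gold ≈ 1.2088.

(a) k_gold ≈ 6.102; (b) c_gold ≈ 1.209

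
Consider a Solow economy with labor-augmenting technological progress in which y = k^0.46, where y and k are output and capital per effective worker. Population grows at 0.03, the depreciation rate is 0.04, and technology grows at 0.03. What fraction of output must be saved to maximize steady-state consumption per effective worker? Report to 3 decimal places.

s_gold = 0.460

Break-even investment rate: n + g + δ = 0.03 + 0.03 + 0.04 = 0.1.
At the golden rule MPK = n+g+δ, and in any Cobb-Douglas steady state s = (n+g+δ)·k/y = MPK·k/y = capital's share 0.46.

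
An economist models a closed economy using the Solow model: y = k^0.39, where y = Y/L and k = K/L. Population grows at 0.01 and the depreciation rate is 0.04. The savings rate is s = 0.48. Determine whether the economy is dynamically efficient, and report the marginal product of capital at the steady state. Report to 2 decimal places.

dynamically inefficient; MPK ≈ 0.04

Capital per worker breaks even when investment replaces (n + δ)·k; here n + δ = 0.05.
Steady-state k*: s·k^0.39 = 0.05·k gives k* = (0.48/0.05)^(1/0.61) ≈ 40.7644.
MPK = 0.39·40.7644^(-0.61) ≈ 0.0406.
MPK < n+δ = 0.05, so the economy is dynamically inefficient (over-saving).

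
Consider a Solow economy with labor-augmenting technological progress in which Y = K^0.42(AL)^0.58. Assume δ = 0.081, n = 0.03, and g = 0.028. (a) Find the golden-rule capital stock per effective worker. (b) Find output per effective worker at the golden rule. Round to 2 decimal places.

(a) k_gold ≈ 6.73; (b) y_gold ≈ 2.23

n + g + δ = 0.03 + 0.028 + 0.081 = 0.139.
At the golden rule the marginal product of capital equals n+g+δ: 0.42·k^(0.42−1) = 0.139. Solving, k_gold = (0.42/0.139)^(1/0.58) ≈ 6.7296.
y_gold = 6.7296^0.42 ≈ 2.2272.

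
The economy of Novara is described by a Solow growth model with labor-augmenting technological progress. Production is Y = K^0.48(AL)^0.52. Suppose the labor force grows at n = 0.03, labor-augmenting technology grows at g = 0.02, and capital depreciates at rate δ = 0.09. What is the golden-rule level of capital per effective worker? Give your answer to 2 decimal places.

k_gold ≈ 10.69

Capital per effective worker breaks even when investment replaces (n + g + δ)·k; here n + g + δ = 0.14.
Setting f'(k) = n+g+δ gives 0.48·k^(0.48−1) = 0.14, hence k_gold = (0.48/0.14)^(1/0.52) ≈ 10.6921.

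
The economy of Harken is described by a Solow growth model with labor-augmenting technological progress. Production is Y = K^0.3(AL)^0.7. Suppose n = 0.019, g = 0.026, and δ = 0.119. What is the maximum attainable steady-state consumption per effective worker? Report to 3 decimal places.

c_gold ≈ 0.907

The effective depreciation rate is n + g + δ = 0.019 + 0.026 + 0.119 = 0.164.
Setting f'(k) = n+g+δ gives 0.3·k^(0.3−1) = 0.164, hence k_gold = (0.3/0.164)^(1/0.7) ≈ 2.3696.
y_gold = 2.3696^0.3 ≈ 1.2954.
c_gold = y_gold − (n+g+δ)·k_gold = 1.2954 − 0.164·2.3696 ≈ 0.9068.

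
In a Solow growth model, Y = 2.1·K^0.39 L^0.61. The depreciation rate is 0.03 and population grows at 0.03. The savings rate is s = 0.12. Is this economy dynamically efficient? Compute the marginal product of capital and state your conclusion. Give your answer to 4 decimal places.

dynamically efficient; MPK ≈ 0.1950

Capital per worker breaks even when investment replaces (n + δ)·k; here n + δ = 0.06.
Steady-state k*: s·A·k^0.39 = 0.06·k gives k* = (0.12·2.1/0.06)^(1/0.61) ≈ 10.5128.
MPK = 0.39·2.1·10.5128^(-0.61) ≈ 0.1950.
MPK > n+δ = 0.06, so the economy is dynamically efficient (under-saving).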